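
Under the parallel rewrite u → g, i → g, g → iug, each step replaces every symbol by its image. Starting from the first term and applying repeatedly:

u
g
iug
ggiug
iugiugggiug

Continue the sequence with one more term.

ggiugggiugiugiugggiug

Rewriting each symbol of iugiugggiug: i→g, u→g, g→iug, i→g, u→g, g→iug, g→iug, g→iug, i→g, u→g, g→iug, which concatenates to g g iug g g iug iug iug g g iug.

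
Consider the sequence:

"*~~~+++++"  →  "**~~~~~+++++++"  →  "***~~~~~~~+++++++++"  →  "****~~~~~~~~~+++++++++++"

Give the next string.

*****~~~~~~~~~~~+++++++++++++

Term n consists of n-1 *'s, followed by 2n-1 ~'s, followed by 2n+1 +'s, where the shown terms are n = 2, 3, 4, 5.
For the next term, n = 6, so the run lengths are 5, 11, 13.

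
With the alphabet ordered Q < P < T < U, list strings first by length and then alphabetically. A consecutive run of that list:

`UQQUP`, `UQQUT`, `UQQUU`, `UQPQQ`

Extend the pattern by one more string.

UQPQP

The successor of UQPQQ increments the rightmost position that isn't already U and resets every position after it to Q.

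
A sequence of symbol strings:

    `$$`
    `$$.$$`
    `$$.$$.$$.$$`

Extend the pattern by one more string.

$$.$$.$$.$$.$$.$$.$$.$$

s(k+1) = s(k)·.·s(k) — each term doubles the last with '.' between the halves.
So the next term is two copies of $$.$$.$$.$$ with '.' between the halves.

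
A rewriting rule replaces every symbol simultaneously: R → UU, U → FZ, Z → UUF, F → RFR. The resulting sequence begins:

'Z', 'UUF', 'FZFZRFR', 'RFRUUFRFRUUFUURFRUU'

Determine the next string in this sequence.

Applying the rule to each of the 19 symbols of RFRUUFRFRUUFUURFRUU gives the pieces UU RFR UU FZ FZ RFR UU RFR UU FZ FZ RFR FZ FZ UU RFR UU FZ FZ, which concatenate to the answer.

UURFRUUFZFZRFRUURFRUUFZFZRFRFZFZUURFRUUFZFZ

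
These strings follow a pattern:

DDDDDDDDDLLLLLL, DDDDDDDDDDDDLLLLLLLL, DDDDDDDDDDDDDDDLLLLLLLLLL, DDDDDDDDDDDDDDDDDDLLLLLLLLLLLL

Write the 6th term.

DDDDDDDDDDDDDDDDDDDDDDDDLLLLLLLLLLLLLLLL

Term n consists of 3n D's, followed by 2n L's, where the shown terms are n = 3, 4, 5, 6.
At n = 8 the blocks have lengths 24, 16.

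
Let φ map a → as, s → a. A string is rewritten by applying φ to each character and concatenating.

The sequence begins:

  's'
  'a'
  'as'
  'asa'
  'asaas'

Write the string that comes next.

asaasasa

Expanding asaas: a→as, s→a, a→as, a→as, s→a. Concatenated: as a as as a.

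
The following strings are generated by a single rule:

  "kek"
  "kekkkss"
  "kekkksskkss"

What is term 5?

Each term is the previous one with kkss appended.
From kekkksskkss, 2 further steps: kekkksskkss → kekkksskksskkss → (answer).

kekkksskksskksskkss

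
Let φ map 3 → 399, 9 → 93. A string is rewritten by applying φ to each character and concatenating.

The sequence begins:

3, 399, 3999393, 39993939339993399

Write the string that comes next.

Rewriting the 17 symbols of 39993939339993399 one by one yields 399 93 93 93 399 93 399 93 399 399 93 93 93 399 399 93 93; concatenated:

39993939339993399933993999393933993999393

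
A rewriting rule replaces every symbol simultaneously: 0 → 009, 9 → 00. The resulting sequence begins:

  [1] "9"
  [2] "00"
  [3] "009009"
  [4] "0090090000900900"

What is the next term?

Replace each of the 16 characters of 0090090000900900 in place — 009 009 00 009 009 00 009 009 009 009 00 009 009 00 009 009 — and concatenate.

00900900009009000090090090090000900900009009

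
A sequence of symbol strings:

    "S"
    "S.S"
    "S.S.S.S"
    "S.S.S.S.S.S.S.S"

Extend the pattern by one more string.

Every step duplicates the string with '.' between the halves.
Doubling S.S.S.S.S.S.S.S with '.' between the halves:

S.S.S.S.S.S.S.S.S.S.S.S.S.S.S.S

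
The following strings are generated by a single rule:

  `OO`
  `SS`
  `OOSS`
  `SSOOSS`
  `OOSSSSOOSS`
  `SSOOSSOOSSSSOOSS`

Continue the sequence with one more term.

This is a Fibonacci-style word recurrence s(k) = s(k−2)·s(k−1): e.g. OO·SS = OOSS.
The next term joins OOSSSSOOSS and SSOOSSOOSSSSOOSS.

OOSSSSOOSSSSOOSSOOSSSSOOSS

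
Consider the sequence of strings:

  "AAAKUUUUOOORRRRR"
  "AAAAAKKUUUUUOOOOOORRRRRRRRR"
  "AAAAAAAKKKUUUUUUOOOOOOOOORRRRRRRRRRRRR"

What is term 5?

Each string has the form A^{2n+1} K^{n} U^{n+3} O^{3n} R^{4n+1} (n = 1, 2, …).
Setting n = 5 gives 11, 5, 8, 15, 21 characters in each block.

AAAAAAAAAAAKKKKKUUUUUUUUOOOOOOOOOOOOOOORRRRRRRRRRRRRRRRRRRRR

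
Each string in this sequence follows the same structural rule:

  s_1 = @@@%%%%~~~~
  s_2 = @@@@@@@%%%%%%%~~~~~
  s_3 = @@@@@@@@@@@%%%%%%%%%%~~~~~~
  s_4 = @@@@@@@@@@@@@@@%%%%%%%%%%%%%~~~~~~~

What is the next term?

Each string has the form @^{4n-1} %^{3n+1} ~^{n+3} (n = 1, 2, …).
For the next term, n = 5, so the run lengths are 19, 16, 8.

@@@@@@@@@@@@@@@@@@@%%%%%%%%%%%%%%%%~~~~~~~~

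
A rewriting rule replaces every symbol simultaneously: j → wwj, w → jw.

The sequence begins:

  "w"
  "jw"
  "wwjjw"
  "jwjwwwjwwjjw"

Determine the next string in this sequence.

wwjjwwwjjwjwjwwwjjwjwwwjwwjjw

Rewriting each symbol of jwjwwwjwwjjw: j→wwj, w→jw, j→wwj, w→jw, w→jw, w→jw, j→wwj, w→jw, w→jw, j→wwj, j→wwj, w→jw, which concatenates to wwj jw wwj jw jw jw wwj jw jw wwj wwj jw.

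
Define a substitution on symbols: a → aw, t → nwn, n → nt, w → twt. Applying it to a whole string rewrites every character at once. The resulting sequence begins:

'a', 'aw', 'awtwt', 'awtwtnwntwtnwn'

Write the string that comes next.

Applying the rule to each of the 14 symbols of awtwtnwntwtnwn gives the pieces aw twt nwn twt nwn nt twt nt nwn twt nwn nt twt nt, which concatenate to the answer.

awtwtnwntwtnwnnttwtntnwntwtnwnnttwtnt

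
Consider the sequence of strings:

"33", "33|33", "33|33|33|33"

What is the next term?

s(k+1) = s(k)·|·s(k) — each term doubles the last with '|' between the halves.
So the next term is two copies of 33|33|33|33 with '|' between the halves.

33|33|33|33|33|33|33|33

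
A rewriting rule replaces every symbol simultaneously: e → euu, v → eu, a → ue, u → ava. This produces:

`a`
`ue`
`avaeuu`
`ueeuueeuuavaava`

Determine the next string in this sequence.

avaeuueuuavaavaeuueuuavaavaueeuueueeuue

Replace each of the 15 characters of ueeuueeuuavaava in place — ava euu euu ava ava euu euu ava ava ue eu ue ue eu ue — and concatenate.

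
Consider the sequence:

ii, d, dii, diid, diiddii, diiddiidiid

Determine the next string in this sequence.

This is a Fibonacci-style word recurrence s(k) = s(k−1)·s(k−2): e.g. d·ii = dii.
So term 7 is diiddiidiid·diiddii.

diiddiidiiddiiddii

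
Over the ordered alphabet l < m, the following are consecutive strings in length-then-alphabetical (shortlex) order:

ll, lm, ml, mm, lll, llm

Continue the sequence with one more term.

lml

Find the rightmost character of llm below m, bump it to the next letter, and reset everything to its right to l.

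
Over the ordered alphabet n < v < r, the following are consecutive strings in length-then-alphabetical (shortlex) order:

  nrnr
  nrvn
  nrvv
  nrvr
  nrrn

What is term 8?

Continuing the enumeration 3 steps past nrrn: nrrn → nrrv → nrrr → (answer).

vnnn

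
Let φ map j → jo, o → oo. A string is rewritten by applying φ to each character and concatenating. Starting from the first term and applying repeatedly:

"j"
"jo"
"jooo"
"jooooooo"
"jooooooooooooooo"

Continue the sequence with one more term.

Rewriting the 16 symbols of jooooooooooooooo one by one yields jo oo oo oo oo oo oo oo oo oo oo oo oo oo oo oo; concatenated:

jooooooooooooooooooooooooooooooo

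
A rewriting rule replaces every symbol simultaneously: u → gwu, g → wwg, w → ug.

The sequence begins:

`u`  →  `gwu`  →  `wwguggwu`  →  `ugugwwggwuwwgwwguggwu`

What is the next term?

Applying the rule to each of the 21 symbols of ugugwwggwuwwgwwguggwu gives the pieces gwu wwg gwu wwg ug ug wwg wwg ug gwu ug ug wwg ug ug wwg gwu wwg wwg ug gwu, which concatenate to the answer.

gwuwwggwuwwgugugwwgwwguggwuugugwwgugugwwggwuwwgwwguggwu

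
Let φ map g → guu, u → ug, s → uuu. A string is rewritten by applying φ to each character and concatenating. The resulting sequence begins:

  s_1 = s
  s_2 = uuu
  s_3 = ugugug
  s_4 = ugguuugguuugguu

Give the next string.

Rewriting the 15 symbols of ugguuugguuugguu one by one yields ug guu guu ug ug ug guu guu ug ug ug guu guu ug ug; concatenated:

ugguuguuugugugguuguuugugugguuguuugug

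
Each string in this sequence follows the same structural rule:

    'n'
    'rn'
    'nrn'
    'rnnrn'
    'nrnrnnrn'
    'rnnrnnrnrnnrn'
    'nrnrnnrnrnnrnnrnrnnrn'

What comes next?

rnnrnnrnrnnrnnrnrnnrnrnnrnnrnrnnrn

Each term (from the third on) is the two preceding terms concatenated in order: term 3 = n·rn = nrn.
The next term joins rnnrnnrnrnnrn and nrnrnnrnrnnrnnrnrnnrn.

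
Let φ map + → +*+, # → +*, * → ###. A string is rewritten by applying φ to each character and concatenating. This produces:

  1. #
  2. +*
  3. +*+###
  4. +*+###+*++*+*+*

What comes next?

Rewriting the 15 symbols of +*+###+*++*+*+* one by one yields +*+ ### +*+ +* +* +* +*+ ### +*+ +*+ ### +*+ ### +*+ ###; concatenated:

+*+###+*++*+*+*+*+###+*++*+###+*+###+*+###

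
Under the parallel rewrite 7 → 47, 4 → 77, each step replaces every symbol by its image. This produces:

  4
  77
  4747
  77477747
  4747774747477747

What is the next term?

Rewriting the 16 symbols of 4747774747477747 one by one yields 77 47 77 47 47 47 77 47 77 47 77 47 47 47 77 47; concatenated:

77477747474777477747774747477747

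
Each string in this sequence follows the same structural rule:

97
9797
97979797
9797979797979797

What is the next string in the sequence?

Each string is two copies of the previous one concatenated.
Doubling 9797979797979797:

97979797979797979797979797979797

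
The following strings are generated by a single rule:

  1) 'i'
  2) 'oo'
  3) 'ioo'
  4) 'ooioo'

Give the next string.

iooooioo

From term 3 onward, concatenate the second-to-last term with the last: i·oo = ioo, oo·ioo = ooioo, …
So term 5 is ioo·ooioo.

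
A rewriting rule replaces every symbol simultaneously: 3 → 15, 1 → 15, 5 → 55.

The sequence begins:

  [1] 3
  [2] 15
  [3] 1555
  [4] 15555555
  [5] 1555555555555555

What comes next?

15555555555555555555555555555555

Replace each of the 16 characters of 1555555555555555 in place — 15 55 55 55 55 55 55 55 55 55 55 55 55 55 55 55 — and concatenate.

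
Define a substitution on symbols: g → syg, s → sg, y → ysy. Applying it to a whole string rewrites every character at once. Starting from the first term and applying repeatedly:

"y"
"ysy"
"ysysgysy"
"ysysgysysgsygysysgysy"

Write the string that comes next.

ysysgysysgsygysysgysysgsygsgysysygysysgysysgsygysysgysy

Applying the rule to each of the 21 symbols of ysysgysysgsygysysgysy gives the pieces ysy sg ysy sg syg ysy sg ysy sg syg sg ysy syg ysy sg ysy sg syg ysy sg ysy, which concatenate to the answer.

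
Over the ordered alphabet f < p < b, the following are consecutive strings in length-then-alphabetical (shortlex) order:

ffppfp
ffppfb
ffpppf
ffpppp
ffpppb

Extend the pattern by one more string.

ffppbf

The successor of ffpppb increments the rightmost position that isn't already b and resets every position after it to f.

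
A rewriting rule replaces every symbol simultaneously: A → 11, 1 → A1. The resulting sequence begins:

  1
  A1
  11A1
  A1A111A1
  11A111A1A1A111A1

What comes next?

Rewriting the 16 symbols of 11A111A1A1A111A1 one by one yields A1 A1 11 A1 A1 A1 11 A1 11 A1 11 A1 A1 A1 11 A1; concatenated:

A1A111A1A1A111A111A111A1A1A111A1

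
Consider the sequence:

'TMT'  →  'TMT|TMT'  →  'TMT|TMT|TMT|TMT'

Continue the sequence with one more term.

s(k+1) = s(k)·|·s(k) — each term doubles the last with '|' between the halves.
Doubling TMT|TMT|TMT|TMT with '|' between the halves:

TMT|TMT|TMT|TMT|TMT|TMT|TMT|TMT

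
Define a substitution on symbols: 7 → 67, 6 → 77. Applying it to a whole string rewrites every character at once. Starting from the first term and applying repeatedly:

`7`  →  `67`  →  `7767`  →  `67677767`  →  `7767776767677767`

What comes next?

φ(7767776767677767) expands symbol-by-symbol to 67 67 77 67 67 67 77 67 77 67 77 67 67 67 77 67; joining the 16 pieces gives the next term.

67677767676777677767776767677767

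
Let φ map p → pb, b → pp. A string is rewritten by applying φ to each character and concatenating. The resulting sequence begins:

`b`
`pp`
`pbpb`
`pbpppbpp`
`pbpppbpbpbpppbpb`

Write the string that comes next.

pbpppbpbpbpppbpppbpppbpbpbpppbpp

φ(pbpppbpbpbpppbpb) expands symbol-by-symbol to pb pp pb pb pb pp pb pp pb pp pb pb pb pp pb pp; joining the 16 pieces gives the next term.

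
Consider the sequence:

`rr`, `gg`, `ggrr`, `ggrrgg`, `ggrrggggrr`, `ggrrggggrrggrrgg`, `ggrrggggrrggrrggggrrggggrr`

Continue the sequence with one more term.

Each term (from the third on) is the previous term followed by the one before it: term 3 = gg·rr = ggrr.
So term 8 is ggrrggggrrggrrggggrrggggrr·ggrrggggrrggrrgg.

ggrrggggrrggrrggggrrggggrrggrrggggrrggrrgg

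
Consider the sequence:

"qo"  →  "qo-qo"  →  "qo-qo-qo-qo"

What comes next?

s(k+1) = s(k)·-·s(k) — each term doubles the last with '-' between the halves.
Doubling qo-qo-qo-qo with '-' between the halves:

qo-qo-qo-qo-qo-qo-qo-qo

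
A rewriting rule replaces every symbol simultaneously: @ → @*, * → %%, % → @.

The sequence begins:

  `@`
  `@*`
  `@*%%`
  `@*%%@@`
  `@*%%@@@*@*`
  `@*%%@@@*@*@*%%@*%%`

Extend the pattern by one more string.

Applying the rule to each of the 18 symbols of @*%%@@@*@*@*%%@*%% gives the pieces @* %% @ @ @* @* @* %% @* %% @* %% @ @ @* %% @ @, which concatenate to the answer.

@*%%@@@*@*@*%%@*%%@*%%@@@*%%@@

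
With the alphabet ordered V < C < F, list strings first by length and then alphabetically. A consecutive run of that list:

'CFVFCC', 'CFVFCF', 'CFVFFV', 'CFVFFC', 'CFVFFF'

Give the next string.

Treat CFVFFF as a base-3 numeral over the given alphabet and add one, carrying through any trailing F's.

CFCVVV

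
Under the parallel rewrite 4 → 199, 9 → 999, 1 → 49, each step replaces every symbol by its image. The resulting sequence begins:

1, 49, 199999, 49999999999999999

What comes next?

Rewriting the 17 symbols of 49999999999999999 one by one yields 199 999 999 999 999 999 999 999 999 999 999 999 999 999 999 999 999; concatenated:

199999999999999999999999999999999999999999999999999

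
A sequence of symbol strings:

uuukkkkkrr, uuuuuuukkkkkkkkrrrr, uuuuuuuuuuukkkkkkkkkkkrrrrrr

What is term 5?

uuuuuuuuuuuuuuuuuuukkkkkkkkkkkkkkkkkrrrrrrrrrr

Each string has the form u^{4n-1} k^{3n+2} r^{2n} (n = 1, 2, …).
For term 5, n = 5, so the run lengths are 19, 17, 10.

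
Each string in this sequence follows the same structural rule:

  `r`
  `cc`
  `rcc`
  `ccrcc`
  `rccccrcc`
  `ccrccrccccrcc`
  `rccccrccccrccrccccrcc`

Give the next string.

Each term (from the third on) is the two preceding terms concatenated in order: term 3 = r·cc = rcc.
So term 8 is ccrccrccccrcc·rccccrccccrccrccccrcc.

ccrccrccccrccrccccrccccrccrccccrcc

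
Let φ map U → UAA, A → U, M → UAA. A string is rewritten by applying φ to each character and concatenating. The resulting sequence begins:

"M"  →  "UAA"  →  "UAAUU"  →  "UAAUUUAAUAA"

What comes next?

Expanding UAAUUUAAUAA: U→UAA, A→U, A→U, U→UAA, U→UAA, U→UAA, A→U, A→U, U→UAA, A→U, A→U. Concatenated: UAA U U UAA UAA UAA U U UAA U U.

UAAUUUAAUAAUAAUUUAAUU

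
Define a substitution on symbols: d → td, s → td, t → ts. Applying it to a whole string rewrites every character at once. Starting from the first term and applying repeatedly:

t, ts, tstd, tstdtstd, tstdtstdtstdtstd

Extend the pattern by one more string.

Applying the rule to each of the 16 symbols of tstdtstdtstdtstd gives the pieces ts td ts td ts td ts td ts td ts td ts td ts td, which concatenate to the answer.

tstdtstdtstdtstdtstdtstdtstdtstd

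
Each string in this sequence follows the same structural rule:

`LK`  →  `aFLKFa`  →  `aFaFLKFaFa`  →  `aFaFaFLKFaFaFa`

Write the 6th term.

s(k+1) = aF·s(k)·Fa, so each term gains aF as a prefix and Fa as a suffix.
From aFaFaFLKFaFaFa, 2 further steps: aFaFaFLKFaFaFa → aFaFaFaFLKFaFaFaFa → (answer).

aFaFaFaFaFLKFaFaFaFaFa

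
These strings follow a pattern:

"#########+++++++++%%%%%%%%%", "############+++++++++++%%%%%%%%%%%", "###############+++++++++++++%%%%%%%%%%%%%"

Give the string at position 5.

Term n consists of 3n #'s, followed by 2n+3 +'s, followed by 2n+3 %'s, where the shown terms are n = 3, 4, 5.
At n = 7 the blocks have lengths 21, 17, 17.

#####################+++++++++++++++++%%%%%%%%%%%%%%%%%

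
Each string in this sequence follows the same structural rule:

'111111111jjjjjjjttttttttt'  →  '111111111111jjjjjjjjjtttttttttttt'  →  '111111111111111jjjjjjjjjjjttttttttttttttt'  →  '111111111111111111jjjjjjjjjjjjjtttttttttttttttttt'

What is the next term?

111111111111111111111jjjjjjjjjjjjjjjttttttttttttttttttttt

Term n consists of 3n 1's, followed by 2n+1 j's, followed by 3n t's, where the shown terms are n = 3, 4, 5, 6.
For the next term, n = 7, so the run lengths are 21, 15, 21.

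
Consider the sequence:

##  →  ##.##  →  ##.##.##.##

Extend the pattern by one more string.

##.##.##.##.##.##.##.##

Each string is two copies of the previous one joined by '.'.
So the next term is two copies of ##.##.##.## with '.' between the halves.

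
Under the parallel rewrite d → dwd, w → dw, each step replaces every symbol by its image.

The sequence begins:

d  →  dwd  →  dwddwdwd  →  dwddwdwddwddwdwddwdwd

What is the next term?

Applying the rule to each of the 21 symbols of dwddwdwddwddwdwddwdwd gives the pieces dwd dw dwd dwd dw dwd dw dwd dwd dw dwd dwd dw dwd dw dwd dwd dw dwd dw dwd, which concatenate to the answer.

dwddwdwddwddwdwddwdwddwddwdwddwddwdwddwdwddwddwdwddwdwd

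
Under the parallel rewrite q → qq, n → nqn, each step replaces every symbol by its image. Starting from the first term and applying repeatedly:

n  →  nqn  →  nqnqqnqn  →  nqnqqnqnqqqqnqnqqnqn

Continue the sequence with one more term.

Applying the rule to each of the 20 symbols of nqnqqnqnqqqqnqnqqnqn gives the pieces nqn qq nqn qq qq nqn qq nqn qq qq qq qq nqn qq nqn qq qq nqn qq nqn, which concatenate to the answer.

nqnqqnqnqqqqnqnqqnqnqqqqqqqqnqnqqnqnqqqqnqnqqnqn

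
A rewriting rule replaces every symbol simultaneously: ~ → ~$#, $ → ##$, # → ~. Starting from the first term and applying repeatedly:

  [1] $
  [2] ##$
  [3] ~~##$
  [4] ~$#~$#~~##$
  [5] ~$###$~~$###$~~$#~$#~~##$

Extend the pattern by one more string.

Applying the rule to each of the 25 symbols of ~$###$~~$###$~~$#~$#~~##$ gives the pieces ~$# ##$ ~ ~ ~ ##$ ~$# ~$# ##$ ~ ~ ~ ##$ ~$# ~$# ##$ ~ ~$# ##$ ~ ~$# ~$# ~ ~ ##$, which concatenate to the answer.

~$###$~~~##$~$#~$###$~~~##$~$#~$###$~~$###$~~$#~$#~~##$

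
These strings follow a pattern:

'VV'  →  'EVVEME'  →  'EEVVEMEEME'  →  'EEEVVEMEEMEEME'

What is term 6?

EEEEEVVEMEEMEEMEEMEEME

Each term wraps the previous one in E on the left and EME on the right.
From EEEVVEMEEMEEME, 2 further steps: EEEVVEMEEMEEME → EEEEVVEMEEMEEMEEME → (answer).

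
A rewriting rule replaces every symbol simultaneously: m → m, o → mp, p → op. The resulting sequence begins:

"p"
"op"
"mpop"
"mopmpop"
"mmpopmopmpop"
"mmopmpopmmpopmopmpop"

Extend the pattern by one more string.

mmmpopmopmpopmmopmpopmmpopmopmpop

Replace each of the 20 characters of mmopmpopmmpopmopmpop in place — m m mp op m op mp op m m op mp op m mp op m op mp op — and concatenate.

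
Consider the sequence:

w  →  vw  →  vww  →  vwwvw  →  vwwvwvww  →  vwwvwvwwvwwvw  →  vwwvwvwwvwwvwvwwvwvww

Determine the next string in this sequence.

This is a Fibonacci-style word recurrence s(k) = s(k−1)·s(k−2): e.g. vw·w = vww.
Continuing: vwwvwvwwvwwvwvwwvwvww · vwwvwvwwvwwvw gives term 8.

vwwvwvwwvwwvwvwwvwvwwvwwvwvwwvwwvw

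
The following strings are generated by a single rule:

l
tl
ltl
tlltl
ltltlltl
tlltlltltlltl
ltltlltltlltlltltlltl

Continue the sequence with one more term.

This is a Fibonacci-style word recurrence s(k) = s(k−2)·s(k−1): e.g. l·tl = ltl.
Continuing: tlltlltltlltl · ltltlltltlltlltltlltl gives term 8.

tlltlltltlltlltltlltltlltlltltlltl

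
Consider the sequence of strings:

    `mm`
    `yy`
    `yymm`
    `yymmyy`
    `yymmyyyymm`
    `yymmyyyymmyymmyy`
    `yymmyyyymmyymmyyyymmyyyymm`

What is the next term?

yymmyyyymmyymmyyyymmyyyymmyymmyyyymmyymmyy

From term 3 onward, concatenate the last term with the second-to-last: yy·mm = yymm, yymm·yy = yymmyy, …
The next term joins yymmyyyymmyymmyyyymmyyyymm and yymmyyyymmyymmyy.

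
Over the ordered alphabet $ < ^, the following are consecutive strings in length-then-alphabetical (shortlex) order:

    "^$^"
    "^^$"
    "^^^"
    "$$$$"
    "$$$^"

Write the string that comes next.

Find the rightmost character of $$$^ below ^, bump it to the next letter, and reset everything to its right to $.

$$^$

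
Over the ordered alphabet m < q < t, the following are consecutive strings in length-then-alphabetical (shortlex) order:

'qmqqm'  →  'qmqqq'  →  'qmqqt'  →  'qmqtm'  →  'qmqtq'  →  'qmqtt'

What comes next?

qmtmm

Treat qmqtt as a base-3 numeral over the given alphabet and add one, carrying through any trailing t's.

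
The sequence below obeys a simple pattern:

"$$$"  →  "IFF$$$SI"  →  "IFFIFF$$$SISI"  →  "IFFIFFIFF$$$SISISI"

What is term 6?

IFFIFFIFFIFFIFF$$$SISISISISI

s(k+1) = IFF·s(k)·SI, so each term gains IFF as a prefix and SI as a suffix.
From IFFIFFIFF$$$SISISI, 2 further steps: IFFIFFIFF$$$SISISI → IFFIFFIFFIFF$$$SISISISI → (answer).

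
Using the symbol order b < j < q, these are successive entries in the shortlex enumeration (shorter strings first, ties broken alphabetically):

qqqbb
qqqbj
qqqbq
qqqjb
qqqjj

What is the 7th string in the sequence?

Stepping forward 2 times from qqqjj: qqqjj → qqqjq, then the target.

qqqqb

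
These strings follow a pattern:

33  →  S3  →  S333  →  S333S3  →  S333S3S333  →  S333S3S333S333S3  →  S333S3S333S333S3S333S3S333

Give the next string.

This is a Fibonacci-style word recurrence s(k) = s(k−1)·s(k−2): e.g. S3·33 = S333.
Continuing: S333S3S333S333S3S333S3S333 · S333S3S333S333S3 gives term 8.

S333S3S333S333S3S333S3S333S333S3S333S333S3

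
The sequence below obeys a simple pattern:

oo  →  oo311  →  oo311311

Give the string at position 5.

oo311311311311

The strings grow by a fixed suffix 311 each time.
From oo311311, 2 further steps: oo311311 → oo311311311 → (answer).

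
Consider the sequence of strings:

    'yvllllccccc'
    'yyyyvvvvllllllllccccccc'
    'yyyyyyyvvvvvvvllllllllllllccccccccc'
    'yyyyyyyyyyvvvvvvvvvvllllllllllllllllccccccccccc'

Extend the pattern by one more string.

Term n consists of 3n-2 y's, followed by 3n-2 v's, followed by 4n l's, followed by 2n+3 c's (n = 1, 2, …).
For the next term, n = 5, so the run lengths are 13, 13, 20, 13.

yyyyyyyyyyyyyvvvvvvvvvvvvvllllllllllllllllllllccccccccccccc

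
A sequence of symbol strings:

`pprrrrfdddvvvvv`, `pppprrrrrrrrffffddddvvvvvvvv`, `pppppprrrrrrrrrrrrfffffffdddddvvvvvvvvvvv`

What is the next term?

pppppppprrrrrrrrrrrrrrrrffffffffffddddddvvvvvvvvvvvvvv

Each string has the form p^{2n} r^{4n} f^{3n-2} d^{n+2} v^{3n+2} (n = 1, 2, …).
For the next term, n = 4, so the run lengths are 8, 16, 10, 6, 14.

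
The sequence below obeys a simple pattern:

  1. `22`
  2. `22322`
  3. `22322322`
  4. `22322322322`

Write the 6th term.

Each term is the previous one with 322 appended.
From 22322322322, 2 further steps: 22322322322 → 22322322322322 → (answer).

22322322322322322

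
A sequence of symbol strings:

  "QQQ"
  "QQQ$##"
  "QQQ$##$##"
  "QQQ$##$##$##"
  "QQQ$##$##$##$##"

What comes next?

QQQ$##$##$##$##$##

Every step adds $## to the end: s(k+1) = s(k)·$##.
So the next term is QQQ$##$##$##$##·$##.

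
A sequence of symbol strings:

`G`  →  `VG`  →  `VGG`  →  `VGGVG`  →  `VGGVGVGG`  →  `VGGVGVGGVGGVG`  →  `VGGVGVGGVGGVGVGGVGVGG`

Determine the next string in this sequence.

VGGVGVGGVGGVGVGGVGVGGVGGVGVGGVGGVG

Each term (from the third on) is the previous term followed by the one before it: term 3 = VG·G = VGG.
So term 8 is VGGVGVGGVGGVGVGGVGVGG·VGGVGVGGVGGVG.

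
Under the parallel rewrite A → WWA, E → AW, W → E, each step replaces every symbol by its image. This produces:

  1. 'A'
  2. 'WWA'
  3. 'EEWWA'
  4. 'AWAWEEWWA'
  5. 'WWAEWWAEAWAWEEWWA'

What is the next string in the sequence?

EEWWAAWEEWWAAWWWAEWWAEAWAWEEWWA

Replace each of the 17 characters of WWAEWWAEAWAWEEWWA in place — E E WWA AW E E WWA AW WWA E WWA E AW AW E E WWA — and concatenate.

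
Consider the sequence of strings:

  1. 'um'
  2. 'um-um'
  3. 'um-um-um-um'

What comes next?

s(k+1) = s(k)·-·s(k) — each term doubles the last with '-' between the halves.
One more doubling of um-um-um-um gives the answer.

um-um-um-um-um-um-um-um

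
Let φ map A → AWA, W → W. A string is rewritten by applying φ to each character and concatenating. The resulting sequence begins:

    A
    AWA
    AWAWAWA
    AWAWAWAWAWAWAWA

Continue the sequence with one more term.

Rewriting the 15 symbols of AWAWAWAWAWAWAWA one by one yields AWA W AWA W AWA W AWA W AWA W AWA W AWA W AWA; concatenated:

AWAWAWAWAWAWAWAWAWAWAWAWAWAWAWA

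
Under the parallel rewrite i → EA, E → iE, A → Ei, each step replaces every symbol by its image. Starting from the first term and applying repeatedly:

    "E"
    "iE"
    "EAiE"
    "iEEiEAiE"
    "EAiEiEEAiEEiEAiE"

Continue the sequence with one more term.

Rewriting the 16 symbols of EAiEiEEAiEEiEAiE one by one yields iE Ei EA iE EA iE iE Ei EA iE iE EA iE Ei EA iE; concatenated:

iEEiEAiEEAiEiEEiEAiEiEEAiEEiEAiE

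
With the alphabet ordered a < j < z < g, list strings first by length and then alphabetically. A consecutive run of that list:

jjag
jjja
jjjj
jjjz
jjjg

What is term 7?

jjzj

Advancing 2 positions from jjjg through jjjg → jjza reaches term 7.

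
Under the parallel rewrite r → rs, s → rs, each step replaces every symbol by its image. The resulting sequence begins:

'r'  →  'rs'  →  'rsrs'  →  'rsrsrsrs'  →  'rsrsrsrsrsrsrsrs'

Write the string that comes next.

Replace each of the 16 characters of rsrsrsrsrsrsrsrs in place — rs rs rs rs rs rs rs rs rs rs rs rs rs rs rs rs — and concatenate.

rsrsrsrsrsrsrsrsrsrsrsrsrsrsrsrs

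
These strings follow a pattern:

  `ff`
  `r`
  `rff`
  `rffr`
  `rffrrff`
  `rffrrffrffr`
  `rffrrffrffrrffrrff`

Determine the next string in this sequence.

From term 3 onward, concatenate the last term with the second-to-last: r·ff = rff, rff·r = rffr, …
Continuing: rffrrffrffrrffrrff · rffrrffrffr gives term 8.

rffrrffrffrrffrrffrffrrffrffr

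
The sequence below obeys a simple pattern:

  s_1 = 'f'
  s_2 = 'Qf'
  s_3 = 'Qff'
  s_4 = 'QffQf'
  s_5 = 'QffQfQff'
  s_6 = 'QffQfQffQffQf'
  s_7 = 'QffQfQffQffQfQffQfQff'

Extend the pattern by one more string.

This is a Fibonacci-style word recurrence s(k) = s(k−1)·s(k−2): e.g. Qf·f = Qff.
The next term joins QffQfQffQffQfQffQfQff and QffQfQffQffQf.

QffQfQffQffQfQffQfQffQffQfQffQffQf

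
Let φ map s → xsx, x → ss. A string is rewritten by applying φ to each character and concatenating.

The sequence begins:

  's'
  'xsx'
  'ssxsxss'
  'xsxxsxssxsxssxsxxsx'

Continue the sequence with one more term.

Rewriting the 19 symbols of xsxxsxssxsxssxsxxsx one by one yields ss xsx ss ss xsx ss xsx xsx ss xsx ss xsx xsx ss xsx ss ss xsx ss; concatenated:

ssxsxssssxsxssxsxxsxssxsxssxsxxsxssxsxssssxsxss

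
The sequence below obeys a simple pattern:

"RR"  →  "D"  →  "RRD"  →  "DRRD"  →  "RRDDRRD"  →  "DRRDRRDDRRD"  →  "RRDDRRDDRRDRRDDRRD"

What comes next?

Each term (from the third on) is the two preceding terms concatenated in order: term 3 = RR·D = RRD.
So term 8 is DRRDRRDDRRD·RRDDRRDDRRDRRDDRRD.

DRRDRRDDRRDRRDDRRDDRRDRRDDRRD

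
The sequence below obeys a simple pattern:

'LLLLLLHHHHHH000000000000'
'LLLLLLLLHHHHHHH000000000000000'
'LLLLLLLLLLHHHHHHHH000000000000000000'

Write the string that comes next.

Term n consists of 2n L's, followed by n+3 H's, followed by 3n+3 0's, where the shown terms are n = 3, 4, 5.
Setting n = 6 gives 12, 9, 21 characters in each block.

LLLLLLLLLLLLHHHHHHHHH000000000000000000000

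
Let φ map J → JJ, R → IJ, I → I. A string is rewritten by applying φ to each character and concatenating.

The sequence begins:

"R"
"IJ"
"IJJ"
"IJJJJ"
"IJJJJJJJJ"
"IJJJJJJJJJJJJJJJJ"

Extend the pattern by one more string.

Rewriting the 17 symbols of IJJJJJJJJJJJJJJJJ one by one yields I JJ JJ JJ JJ JJ JJ JJ JJ JJ JJ JJ JJ JJ JJ JJ JJ; concatenated:

IJJJJJJJJJJJJJJJJJJJJJJJJJJJJJJJJ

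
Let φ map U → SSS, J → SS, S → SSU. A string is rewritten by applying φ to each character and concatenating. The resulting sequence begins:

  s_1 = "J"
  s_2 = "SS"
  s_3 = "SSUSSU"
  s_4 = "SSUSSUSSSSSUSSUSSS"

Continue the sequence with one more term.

Applying the rule to each of the 18 symbols of SSUSSUSSSSSUSSUSSS gives the pieces SSU SSU SSS SSU SSU SSS SSU SSU SSU SSU SSU SSS SSU SSU SSS SSU SSU SSU, which concatenate to the answer.

SSUSSUSSSSSUSSUSSSSSUSSUSSUSSUSSUSSSSSUSSUSSSSSUSSUSSU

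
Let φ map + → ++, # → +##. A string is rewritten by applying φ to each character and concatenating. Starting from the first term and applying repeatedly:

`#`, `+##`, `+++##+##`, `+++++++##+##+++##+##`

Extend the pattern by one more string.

Rewriting the 20 symbols of +++++++##+##+++##+## one by one yields ++ ++ ++ ++ ++ ++ ++ +## +## ++ +## +## ++ ++ ++ +## +## ++ +## +##; concatenated:

+++++++++++++++##+##+++##+##+++++++##+##+++##+##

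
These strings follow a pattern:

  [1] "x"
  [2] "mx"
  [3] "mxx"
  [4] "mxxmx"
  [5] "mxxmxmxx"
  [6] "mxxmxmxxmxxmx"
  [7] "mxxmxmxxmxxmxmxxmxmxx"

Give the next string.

mxxmxmxxmxxmxmxxmxmxxmxxmxmxxmxxmx

Each term (from the third on) is the previous term followed by the one before it: term 3 = mx·x = mxx.
The next term joins mxxmxmxxmxxmxmxxmxmxx and mxxmxmxxmxxmx.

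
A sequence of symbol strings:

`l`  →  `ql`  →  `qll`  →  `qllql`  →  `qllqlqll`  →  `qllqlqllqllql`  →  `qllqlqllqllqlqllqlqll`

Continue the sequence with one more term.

Each term (from the third on) is the previous term followed by the one before it: term 3 = ql·l = qll.
So term 8 is qllqlqllqllqlqllqlqll·qllqlqllqllql.

qllqlqllqllqlqllqlqllqllqlqllqllql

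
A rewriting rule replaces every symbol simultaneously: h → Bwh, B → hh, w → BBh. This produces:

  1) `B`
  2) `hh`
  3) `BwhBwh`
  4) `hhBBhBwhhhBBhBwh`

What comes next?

BwhBwhhhhhBwhhhBBhBwhBwhBwhhhhhBwhhhBBhBwh

Replace each of the 16 characters of hhBBhBwhhhBBhBwh in place — Bwh Bwh hh hh Bwh hh BBh Bwh Bwh Bwh hh hh Bwh hh BBh Bwh — and concatenate.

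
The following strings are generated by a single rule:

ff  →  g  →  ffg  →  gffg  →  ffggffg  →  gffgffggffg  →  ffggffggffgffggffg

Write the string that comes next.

gffgffggffgffggffggffgffggffg

This is a Fibonacci-style word recurrence s(k) = s(k−2)·s(k−1): e.g. ff·g = ffg.
Continuing: gffgffggffg · ffggffggffgffggffg gives term 8.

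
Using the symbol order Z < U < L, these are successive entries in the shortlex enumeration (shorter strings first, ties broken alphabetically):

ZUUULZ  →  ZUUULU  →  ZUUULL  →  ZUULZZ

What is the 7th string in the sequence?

ZUULUZ

Stepping forward 3 times from ZUULZZ: ZUULZZ → ZUULZU → ZUULZL, then the target.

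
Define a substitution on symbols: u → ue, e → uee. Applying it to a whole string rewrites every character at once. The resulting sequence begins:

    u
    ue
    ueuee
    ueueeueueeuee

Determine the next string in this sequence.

ueueeueueeueeueueeueueeueeueueeuee

Replace each of the 13 characters of ueueeueueeuee in place — ue uee ue uee uee ue uee ue uee uee ue uee uee — and concatenate.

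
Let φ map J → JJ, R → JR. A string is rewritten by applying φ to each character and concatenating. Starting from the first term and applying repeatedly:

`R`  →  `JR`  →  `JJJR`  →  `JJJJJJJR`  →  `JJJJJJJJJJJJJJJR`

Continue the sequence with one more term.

Replace each of the 16 characters of JJJJJJJJJJJJJJJR in place — JJ JJ JJ JJ JJ JJ JJ JJ JJ JJ JJ JJ JJ JJ JJ JR — and concatenate.

JJJJJJJJJJJJJJJJJJJJJJJJJJJJJJJR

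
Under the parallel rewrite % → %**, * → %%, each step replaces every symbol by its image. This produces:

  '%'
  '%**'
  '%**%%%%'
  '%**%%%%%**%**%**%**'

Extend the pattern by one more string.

%**%%%%%**%**%**%**%**%%%%%**%%%%%**%%%%%**%%%%

φ(%**%%%%%**%**%**%**) expands symbol-by-symbol to %** %% %% %** %** %** %** %** %% %% %** %% %% %** %% %% %** %% %%; joining the 19 pieces gives the next term.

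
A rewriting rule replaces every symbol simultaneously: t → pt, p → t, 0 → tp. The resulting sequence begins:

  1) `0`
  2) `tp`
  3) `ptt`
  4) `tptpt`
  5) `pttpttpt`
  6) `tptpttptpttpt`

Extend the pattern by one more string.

pttpttptpttpttptpttpt

φ(tptpttptpttpt) expands symbol-by-symbol to pt t pt t pt pt t pt t pt pt t pt; joining the 13 pieces gives the next term.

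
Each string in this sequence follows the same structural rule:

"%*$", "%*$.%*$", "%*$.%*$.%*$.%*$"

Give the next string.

%*$.%*$.%*$.%*$.%*$.%*$.%*$.%*$

Every step duplicates the string with '.' between the halves.
So the next term is two copies of %*$.%*$.%*$.%*$ with '.' between the halves.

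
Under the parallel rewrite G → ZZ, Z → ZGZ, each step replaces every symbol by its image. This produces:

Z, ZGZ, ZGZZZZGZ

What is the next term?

Expanding ZGZZZZGZ: Z→ZGZ, G→ZZ, Z→ZGZ, Z→ZGZ, Z→ZGZ, Z→ZGZ, G→ZZ, Z→ZGZ. Concatenated: ZGZ ZZ ZGZ ZGZ ZGZ ZGZ ZZ ZGZ.

ZGZZZZGZZGZZGZZGZZZZGZ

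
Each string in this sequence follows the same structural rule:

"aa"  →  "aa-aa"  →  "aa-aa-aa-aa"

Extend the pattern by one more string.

Every step duplicates the string with '-' between the halves.
Doubling aa-aa-aa-aa with '-' between the halves:

aa-aa-aa-aa-aa-aa-aa-aa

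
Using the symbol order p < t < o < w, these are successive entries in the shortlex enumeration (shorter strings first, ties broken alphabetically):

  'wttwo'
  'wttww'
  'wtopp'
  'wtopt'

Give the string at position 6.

wtopw

Advancing 2 positions from wtopt through wtopt → wtopo reaches term 6.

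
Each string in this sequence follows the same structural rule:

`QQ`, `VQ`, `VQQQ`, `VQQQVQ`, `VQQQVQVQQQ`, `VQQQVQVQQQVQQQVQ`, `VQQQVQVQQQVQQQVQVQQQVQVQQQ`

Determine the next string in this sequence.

VQQQVQVQQQVQQQVQVQQQVQVQQQVQQQVQVQQQVQQQVQ

This is a Fibonacci-style word recurrence s(k) = s(k−1)·s(k−2): e.g. VQ·QQ = VQQQ.
So term 8 is VQQQVQVQQQVQQQVQVQQQVQVQQQ·VQQQVQVQQQVQQQVQ.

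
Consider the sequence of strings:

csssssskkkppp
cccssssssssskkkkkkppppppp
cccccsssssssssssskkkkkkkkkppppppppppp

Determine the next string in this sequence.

Term n consists of 2n-1 c's, followed by 3n+3 s's, followed by 3n k's, followed by 4n-1 p's (n = 1, 2, …).
At n = 4 the blocks have lengths 7, 15, 12, 15.

cccccccssssssssssssssskkkkkkkkkkkkppppppppppppppp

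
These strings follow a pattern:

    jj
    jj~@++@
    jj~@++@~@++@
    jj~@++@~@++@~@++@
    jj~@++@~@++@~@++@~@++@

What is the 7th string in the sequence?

Every step adds ~@++@ to the end: s(k+1) = s(k)·~@++@.
From jj~@++@~@++@~@++@~@++@, 2 further steps: jj~@++@~@++@~@++@~@++@ → jj~@++@~@++@~@++@~@++@~@++@ → (answer).

jj~@++@~@++@~@++@~@++@~@++@~@++@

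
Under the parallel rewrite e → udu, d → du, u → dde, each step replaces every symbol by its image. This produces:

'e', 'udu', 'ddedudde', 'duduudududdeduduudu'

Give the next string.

Applying the rule to each of the 19 symbols of duduudududdeduduudu gives the pieces du dde du dde dde du dde du dde du du udu du dde du dde dde du dde, which concatenate to the answer.

duddeduddeddeduddeduddeduduudududdeduddeddedudde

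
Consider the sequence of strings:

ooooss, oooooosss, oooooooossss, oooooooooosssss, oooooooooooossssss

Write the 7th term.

oooooooooooooooossssssss

Reading off run lengths: o runs 4, 6, 8, 10, 12; s runs 2, 3, 4, 5, 6 — each is linear in n, where the shown terms are n = 2, 3, 4, 5, 6.
At n = 8 the blocks have lengths 16, 8.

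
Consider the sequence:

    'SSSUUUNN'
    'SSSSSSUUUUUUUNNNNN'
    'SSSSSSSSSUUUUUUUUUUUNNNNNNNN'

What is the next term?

Term n consists of 3n S's, followed by 4n-1 U's, followed by 3n-1 N's (n = 1, 2, …).
At n = 4 the blocks have lengths 12, 15, 11.

SSSSSSSSSSSSUUUUUUUUUUUUUUUNNNNNNNNNNN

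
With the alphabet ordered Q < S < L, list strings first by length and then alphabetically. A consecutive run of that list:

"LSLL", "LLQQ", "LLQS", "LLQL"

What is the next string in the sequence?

LLSQ

Treat LLQL as a base-3 numeral over the given alphabet and add one, carrying through any trailing L's.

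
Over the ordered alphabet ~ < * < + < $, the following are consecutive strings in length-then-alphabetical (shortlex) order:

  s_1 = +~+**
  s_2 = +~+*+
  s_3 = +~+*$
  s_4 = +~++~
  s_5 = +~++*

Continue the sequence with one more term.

Find the rightmost character of +~++* below $, bump it to the next letter, and reset everything to its right to ~.

+~+++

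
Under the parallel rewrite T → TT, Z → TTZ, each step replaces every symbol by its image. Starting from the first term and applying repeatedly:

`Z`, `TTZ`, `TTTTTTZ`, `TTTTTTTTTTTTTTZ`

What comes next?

TTTTTTTTTTTTTTTTTTTTTTTTTTTTTTZ

φ(TTTTTTTTTTTTTTZ) expands symbol-by-symbol to TT TT TT TT TT TT TT TT TT TT TT TT TT TT TTZ; joining the 15 pieces gives the next term.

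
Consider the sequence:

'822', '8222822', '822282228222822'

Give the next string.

8222822282228222822282228222822

Each string is two copies of the previous one joined by '2'.
So the next term is two copies of 822282228222822 with '2' between the halves.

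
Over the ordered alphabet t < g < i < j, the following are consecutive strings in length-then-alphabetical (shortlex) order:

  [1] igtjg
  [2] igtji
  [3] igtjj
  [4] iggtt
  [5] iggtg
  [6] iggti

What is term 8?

Continuing the enumeration 2 steps past iggti: iggti → iggtj → (answer).

igggt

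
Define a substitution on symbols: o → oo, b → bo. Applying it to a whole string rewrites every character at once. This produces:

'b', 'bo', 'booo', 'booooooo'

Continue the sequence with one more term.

Expanding booooooo: b→bo, o→oo, o→oo, o→oo, o→oo, o→oo, o→oo, o→oo. Concatenated: bo oo oo oo oo oo oo oo.

booooooooooooooo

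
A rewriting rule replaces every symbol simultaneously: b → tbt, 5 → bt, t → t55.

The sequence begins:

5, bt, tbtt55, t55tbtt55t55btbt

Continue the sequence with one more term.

Replace each of the 16 characters of t55tbtt55t55btbt in place — t55 bt bt t55 tbt t55 t55 bt bt t55 bt bt tbt t55 tbt t55 — and concatenate.

t55btbtt55tbtt55t55btbtt55btbttbtt55tbtt55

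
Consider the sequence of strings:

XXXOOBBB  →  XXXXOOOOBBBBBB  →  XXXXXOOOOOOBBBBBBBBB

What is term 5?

XXXXXXXOOOOOOOOOOBBBBBBBBBBBBBBB

The n-th term is n+2 X's then 2n O's then 3n B's (n = 1, 2, …).
Setting n = 5 gives 7, 10, 15 characters in each block.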